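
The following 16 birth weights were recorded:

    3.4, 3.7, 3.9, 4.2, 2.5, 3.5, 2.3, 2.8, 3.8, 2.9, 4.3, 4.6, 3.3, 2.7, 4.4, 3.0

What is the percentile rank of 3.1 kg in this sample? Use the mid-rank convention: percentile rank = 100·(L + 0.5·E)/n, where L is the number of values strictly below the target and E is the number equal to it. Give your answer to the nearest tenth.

Sorted: 2.3, 2.5, 2.7, 2.8, 2.9, 3.0, 3.3, 3.4, 3.5, 3.7, 3.8, 3.9, 4.2, 4.3, 4.4, 4.6.
Count below 3.1: L = 6; count equal: E = 0; n = 16.
Percentile rank = 100·(6 + 0.5·0)/16 = 100·6/16 = 37.5.

37.5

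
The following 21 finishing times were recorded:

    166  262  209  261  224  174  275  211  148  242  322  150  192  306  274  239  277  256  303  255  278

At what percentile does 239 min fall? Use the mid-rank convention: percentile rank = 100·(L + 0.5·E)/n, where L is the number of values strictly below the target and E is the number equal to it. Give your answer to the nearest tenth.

Sorted: 148, 150, 166, 174, 192, 209, 211, 224, 239, 242, 255, 256, 261, 262, 274, 275, 277, 278, 303, 306, 322.
Count below 239: L = 8; count equal: E = 1; n = 21.
Percentile rank = 100·(8 + 0.5·1)/21 = 100·8.5/21 = 40.48.

40.5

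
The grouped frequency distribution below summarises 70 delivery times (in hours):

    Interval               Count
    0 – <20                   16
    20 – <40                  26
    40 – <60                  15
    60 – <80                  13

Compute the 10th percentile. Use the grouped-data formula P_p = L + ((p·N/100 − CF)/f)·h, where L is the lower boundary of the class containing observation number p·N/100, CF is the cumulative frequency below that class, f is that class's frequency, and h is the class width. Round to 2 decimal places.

8.75

N = 70; target position k = 10/100 · 70 = 7.
Cumulative frequencies: 16, 42, 57, 70.
Observation 7 falls in the class 0 – <20.
L = 0, CF = 0, f = 16, h = 20.
P10 = 0 + ((7 − 0)/16)·20 = 0 + 8.75 = 8.75.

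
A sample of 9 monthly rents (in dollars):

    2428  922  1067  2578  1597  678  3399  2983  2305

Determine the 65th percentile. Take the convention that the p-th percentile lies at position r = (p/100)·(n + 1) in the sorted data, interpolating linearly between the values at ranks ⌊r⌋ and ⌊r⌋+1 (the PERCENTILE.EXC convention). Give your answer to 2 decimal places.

Sorted: 678, 922, 1067, 1597, 2305, 2428, 2578, 2983, 3399.
n = 9.
r = (65/100)·(9 + 1) = 6.5.
Rank 6 is 2428 and rank 7 is 2578.
Interpolate: 2428 + 0.5·(2578 − 2428) = 2428 + 0.5·150 = 2503.

2503.00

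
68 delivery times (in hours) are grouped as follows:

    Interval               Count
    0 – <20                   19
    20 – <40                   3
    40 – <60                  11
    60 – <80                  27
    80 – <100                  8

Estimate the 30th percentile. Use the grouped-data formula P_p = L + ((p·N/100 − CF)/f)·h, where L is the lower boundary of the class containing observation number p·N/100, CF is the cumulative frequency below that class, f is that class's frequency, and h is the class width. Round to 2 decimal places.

29.33

N = 68; target position k = 30/100 · 68 = 20.4.
Cumulative frequencies: 19, 22, 33, 60, 68.
Observation 20.4 falls in the class 20 – <40.
L = 20, CF = 19, f = 3, h = 20.
P30 = 20 + ((20.4 − 19)/3)·20 = 20 + 9.33333 = 29.3333.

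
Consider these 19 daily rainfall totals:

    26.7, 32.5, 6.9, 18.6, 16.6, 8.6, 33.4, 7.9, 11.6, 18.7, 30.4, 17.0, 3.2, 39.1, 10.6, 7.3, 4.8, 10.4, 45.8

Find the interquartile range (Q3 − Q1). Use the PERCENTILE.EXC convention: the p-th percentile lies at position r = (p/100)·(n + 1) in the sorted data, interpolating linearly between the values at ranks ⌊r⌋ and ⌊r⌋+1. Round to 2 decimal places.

Sorted: 3.2, 4.8, 6.9, 7.3, 7.9, 8.6, 10.4, 10.6, 11.6, 16.6, 17.0, 18.6, 18.7, 26.7, 30.4, 32.5, 33.4, 39.1, 45.8.
n = 19.
P25: r = 5 (integer) → 7.9.
P75: r = 15 (integer) → 30.4.
Difference: 30.4 − 7.9 = 22.5.

22.50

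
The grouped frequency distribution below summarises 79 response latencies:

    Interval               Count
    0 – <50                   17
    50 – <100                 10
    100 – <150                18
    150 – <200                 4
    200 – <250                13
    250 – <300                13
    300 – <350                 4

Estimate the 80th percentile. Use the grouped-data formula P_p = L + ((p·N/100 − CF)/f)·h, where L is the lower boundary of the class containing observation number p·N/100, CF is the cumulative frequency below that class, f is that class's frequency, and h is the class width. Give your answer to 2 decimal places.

254.62

N = 79; target position k = 80/100 · 79 = 63.2.
Cumulative frequencies: 17, 27, 45, 49, 62, 75, 79.
Observation 63.2 falls in the class 250 – <300.
L = 250, CF = 62, f = 13, h = 50.
P80 = 250 + ((63.2 − 62)/13)·50 = 250 + 4.61538 = 254.615.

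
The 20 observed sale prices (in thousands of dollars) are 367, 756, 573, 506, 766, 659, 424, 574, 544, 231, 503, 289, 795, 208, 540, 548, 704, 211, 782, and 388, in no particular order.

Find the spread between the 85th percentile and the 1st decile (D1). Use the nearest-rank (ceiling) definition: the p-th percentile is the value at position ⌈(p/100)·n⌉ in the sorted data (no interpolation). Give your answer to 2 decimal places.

545.00

Sorted: 208, 211, 231, 289, 367, 388, 424, 503, 506, 540, 544, 548, 573, 574, 659, 704, 756, 766, 782, 795.
n = 20.
P10: rank ⌈10/100·20⌉ = 2 → 211.
P85: rank ⌈85/100·20⌉ = 17 → 756.
Difference: 756 − 211 = 545.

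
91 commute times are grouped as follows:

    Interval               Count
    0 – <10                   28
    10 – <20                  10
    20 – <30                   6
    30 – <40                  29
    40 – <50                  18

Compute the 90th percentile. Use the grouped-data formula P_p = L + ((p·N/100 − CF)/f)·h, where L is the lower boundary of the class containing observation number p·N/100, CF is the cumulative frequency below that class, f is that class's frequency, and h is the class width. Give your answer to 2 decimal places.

N = 91; target position k = 90/100 · 91 = 81.9.
Cumulative frequencies: 28, 38, 44, 73, 91.
Observation 81.9 falls in the class 40 – <50.
L = 40, CF = 73, f = 18, h = 10.
P90 = 40 + ((81.9 − 73)/18)·10 = 40 + 4.94444 = 44.9444.

44.94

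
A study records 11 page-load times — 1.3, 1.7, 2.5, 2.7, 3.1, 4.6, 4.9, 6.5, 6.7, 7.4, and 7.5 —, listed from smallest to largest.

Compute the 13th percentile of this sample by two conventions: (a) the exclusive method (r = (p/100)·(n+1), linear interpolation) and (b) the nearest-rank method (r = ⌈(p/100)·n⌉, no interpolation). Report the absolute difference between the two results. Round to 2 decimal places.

0.18

n = 11.
(a) r = 1.56; between ranks 1 (1.3) and 2 (1.7): 1.524.
(b) the nearest-rank method: rank 2 → 1.7.
|1.524 − 1.7| = 0.176.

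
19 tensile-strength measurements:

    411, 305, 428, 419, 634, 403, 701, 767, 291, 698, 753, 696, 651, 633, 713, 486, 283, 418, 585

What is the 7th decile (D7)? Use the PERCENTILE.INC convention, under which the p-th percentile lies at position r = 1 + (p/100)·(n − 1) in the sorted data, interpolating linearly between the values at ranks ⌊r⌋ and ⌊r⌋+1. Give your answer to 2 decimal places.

Sorted: 283, 291, 305, 403, 411, 418, 419, 428, 486, 585, 633, 634, 651, 696, 698, 701, 713, 753, 767.
n = 19.
r = 1 + (70/100)·(19 − 1) = 1 + 12.6 = 13.6.
Rank 13 is 651 and rank 14 is 696.
Interpolate: 651 + 0.6·(696 − 651) = 651 + 0.6·45 = 678.

678.00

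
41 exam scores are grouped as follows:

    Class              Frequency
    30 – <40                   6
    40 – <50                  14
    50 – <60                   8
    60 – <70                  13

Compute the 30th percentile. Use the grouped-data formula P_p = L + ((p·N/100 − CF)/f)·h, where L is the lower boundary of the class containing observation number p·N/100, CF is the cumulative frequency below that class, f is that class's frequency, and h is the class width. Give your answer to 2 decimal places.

44.50

N = 41; target position k = 30/100 · 41 = 12.3.
Cumulative frequencies: 6, 20, 28, 41.
Observation 12.3 falls in the class 40 – <50.
L = 40, CF = 6, f = 14, h = 10.
P30 = 40 + ((12.3 − 6)/14)·10 = 40 + 4.5 = 44.5.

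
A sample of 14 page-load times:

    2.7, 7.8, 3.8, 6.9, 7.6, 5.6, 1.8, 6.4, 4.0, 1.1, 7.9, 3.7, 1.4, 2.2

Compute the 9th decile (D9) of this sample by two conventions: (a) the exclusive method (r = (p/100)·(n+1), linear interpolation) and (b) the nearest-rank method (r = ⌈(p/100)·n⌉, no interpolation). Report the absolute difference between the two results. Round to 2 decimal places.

0.05

Sorted: 1.1, 1.4, 1.8, 2.2, 2.7, 3.7, 3.8, 4.0, 5.6, 6.4, 6.9, 7.6, 7.8, 7.9.
n = 14.
(a) r = 13.5; between ranks 13 (7.8) and 14 (7.9): 7.85.
(b) the nearest-rank method: rank 13 → 7.8.
|7.85 − 7.8| = 0.05.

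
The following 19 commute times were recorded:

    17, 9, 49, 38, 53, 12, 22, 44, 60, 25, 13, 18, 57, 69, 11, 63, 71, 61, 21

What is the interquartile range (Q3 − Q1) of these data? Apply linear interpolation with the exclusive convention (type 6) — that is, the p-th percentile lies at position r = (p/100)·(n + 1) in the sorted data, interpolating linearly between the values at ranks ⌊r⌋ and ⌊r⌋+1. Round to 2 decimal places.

43.00

Sorted: 9, 11, 12, 13, 17, 18, 21, 22, 25, 38, 44, 49, 53, 57, 60, 61, 63, 69, 71.
n = 19.
P25: r = 5 (integer) → 17.
P75: r = 15 (integer) → 60.
Difference: 60 − 17 = 43.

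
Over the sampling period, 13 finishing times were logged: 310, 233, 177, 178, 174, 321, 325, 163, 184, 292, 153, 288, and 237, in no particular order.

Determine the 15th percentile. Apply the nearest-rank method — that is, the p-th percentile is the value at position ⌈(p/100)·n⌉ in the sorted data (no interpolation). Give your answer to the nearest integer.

163

Sorted: 153, 163, 174, 177, 178, 184, 233, 237, 288, 292, 310, 321, 325.
n = 13.
Position = ⌈15/100 · 13⌉ = ⌈1.95⌉ = 2.
The value at rank 2 is 163.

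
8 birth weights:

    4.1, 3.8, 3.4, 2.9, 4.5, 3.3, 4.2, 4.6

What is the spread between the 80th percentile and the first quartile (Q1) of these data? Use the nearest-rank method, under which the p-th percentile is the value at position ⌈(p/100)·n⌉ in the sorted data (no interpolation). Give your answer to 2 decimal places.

1.20

Sorted: 2.9, 3.3, 3.4, 3.8, 4.1, 4.2, 4.5, 4.6.
n = 8.
P25: rank ⌈25/100·8⌉ = 2 → 3.3.
P80: rank ⌈80/100·8⌉ = 7 → 4.5.
Difference: 4.5 − 3.3 = 1.2.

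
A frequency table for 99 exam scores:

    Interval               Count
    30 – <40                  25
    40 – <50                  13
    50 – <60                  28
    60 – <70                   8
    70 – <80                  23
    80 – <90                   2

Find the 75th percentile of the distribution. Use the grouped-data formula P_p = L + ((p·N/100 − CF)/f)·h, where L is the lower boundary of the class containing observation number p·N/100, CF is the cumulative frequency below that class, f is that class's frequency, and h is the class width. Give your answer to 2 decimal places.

70.11

N = 99; target position k = 75/100 · 99 = 74.25.
Cumulative frequencies: 25, 38, 66, 74, 97, 99.
Observation 74.25 falls in the class 70 – <80.
L = 70, CF = 74, f = 23, h = 10.
P75 = 70 + ((74.25 − 74)/23)·10 = 70 + 0.108696 = 70.1087.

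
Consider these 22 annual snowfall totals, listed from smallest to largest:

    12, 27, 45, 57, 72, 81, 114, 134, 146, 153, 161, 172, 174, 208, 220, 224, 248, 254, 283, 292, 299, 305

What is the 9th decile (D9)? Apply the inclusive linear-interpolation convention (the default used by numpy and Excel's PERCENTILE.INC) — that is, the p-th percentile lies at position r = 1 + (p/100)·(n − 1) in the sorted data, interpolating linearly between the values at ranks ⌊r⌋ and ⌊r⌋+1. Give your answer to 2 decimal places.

n = 22.
r = 1 + (90/100)·(22 − 1) = 1 + 18.9 = 19.9.
Rank 19 is 283 and rank 20 is 292.
Interpolate: 283 + 0.9·(292 − 283) = 283 + 0.9·9 = 291.1.

291.10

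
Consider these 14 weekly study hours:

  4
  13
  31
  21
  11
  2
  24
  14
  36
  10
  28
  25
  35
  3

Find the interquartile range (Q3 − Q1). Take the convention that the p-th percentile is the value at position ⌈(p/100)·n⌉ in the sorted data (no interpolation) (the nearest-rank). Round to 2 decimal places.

18.00

Sorted: 2, 3, 4, 10, 11, 13, 14, 21, 24, 25, 28, 31, 35, 36.
n = 14.
P25: rank ⌈25/100·14⌉ = 4 → 10.
P75: rank ⌈75/100·14⌉ = 11 → 28.
Difference: 28 − 10 = 18.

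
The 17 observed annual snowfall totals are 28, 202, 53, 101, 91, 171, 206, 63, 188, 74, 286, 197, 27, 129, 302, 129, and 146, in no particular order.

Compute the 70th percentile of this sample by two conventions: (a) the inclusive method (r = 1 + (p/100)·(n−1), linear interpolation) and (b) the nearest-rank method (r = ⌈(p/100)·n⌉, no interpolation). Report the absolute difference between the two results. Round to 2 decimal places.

Sorted: 27, 28, 53, 63, 74, 91, 101, 129, 129, 146, 171, 188, 197, 202, 206, 286, 302.
n = 17.
(a) r = 12.2; between ranks 12 (188) and 13 (197): 189.8.
(b) the nearest-rank method: rank 12 → 188.
|189.8 − 188| = 1.8.

1.80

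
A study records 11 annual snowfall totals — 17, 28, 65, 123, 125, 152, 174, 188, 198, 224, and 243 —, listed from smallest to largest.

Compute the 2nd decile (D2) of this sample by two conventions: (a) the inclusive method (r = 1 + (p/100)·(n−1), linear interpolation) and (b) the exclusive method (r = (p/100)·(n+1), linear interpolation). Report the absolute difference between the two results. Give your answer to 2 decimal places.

n = 11.
(a) r = 3 → value at rank 3 = 65.
(b) r = 2.4; between ranks 2 (28) and 3 (65): 42.8.
|65 − 42.8| = 22.2.

22.20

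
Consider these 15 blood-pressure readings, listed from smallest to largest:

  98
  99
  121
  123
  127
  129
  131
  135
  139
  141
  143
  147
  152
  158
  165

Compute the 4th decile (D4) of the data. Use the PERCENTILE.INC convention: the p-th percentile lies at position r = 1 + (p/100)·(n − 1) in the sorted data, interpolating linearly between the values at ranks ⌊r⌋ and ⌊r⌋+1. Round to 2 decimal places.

n = 15.
r = 1 + (40/100)·(15 − 1) = 1 + 5.6 = 6.6.
Rank 6 is 129 and rank 7 is 131.
Interpolate: 129 + 0.6·(131 − 129) = 129 + 0.6·2 = 130.2.

130.20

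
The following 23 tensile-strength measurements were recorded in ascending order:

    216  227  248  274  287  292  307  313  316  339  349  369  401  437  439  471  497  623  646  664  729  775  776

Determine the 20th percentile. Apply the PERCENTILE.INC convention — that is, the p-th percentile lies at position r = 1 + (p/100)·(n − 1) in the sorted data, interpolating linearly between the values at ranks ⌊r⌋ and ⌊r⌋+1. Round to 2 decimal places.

n = 23.
r = 1 + (20/100)·(23 − 1) = 1 + 4.4 = 5.4.
Rank 5 is 287 and rank 6 is 292.
Interpolate: 287 + 0.4·(292 − 287) = 287 + 0.4·5 = 289.

289.00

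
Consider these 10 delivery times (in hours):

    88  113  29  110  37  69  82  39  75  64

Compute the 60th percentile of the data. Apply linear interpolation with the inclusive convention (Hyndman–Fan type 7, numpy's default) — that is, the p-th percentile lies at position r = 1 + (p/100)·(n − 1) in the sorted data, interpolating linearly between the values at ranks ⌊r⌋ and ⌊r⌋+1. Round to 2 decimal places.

77.80

Sorted: 29, 37, 39, 64, 69, 75, 82, 88, 110, 113.
n = 10.
r = 1 + (60/100)·(10 − 1) = 1 + 5.4 = 6.4.
Rank 6 is 75 and rank 7 is 82.
Interpolate: 75 + 0.4·(82 − 75) = 75 + 0.4·7 = 77.8.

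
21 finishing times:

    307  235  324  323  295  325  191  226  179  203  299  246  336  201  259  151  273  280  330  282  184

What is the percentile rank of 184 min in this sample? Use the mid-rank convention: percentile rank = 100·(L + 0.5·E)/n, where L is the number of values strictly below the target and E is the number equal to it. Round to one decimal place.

11.9

Sorted: 151, 179, 184, 191, 201, 203, 226, 235, 246, 259, 273, 280, 282, 295, 299, 307, 323, 324, 325, 330, 336.
Count below 184: L = 2; count equal: E = 1; n = 21.
Percentile rank = 100·(2 + 0.5·1)/21 = 100·2.5/21 = 11.9.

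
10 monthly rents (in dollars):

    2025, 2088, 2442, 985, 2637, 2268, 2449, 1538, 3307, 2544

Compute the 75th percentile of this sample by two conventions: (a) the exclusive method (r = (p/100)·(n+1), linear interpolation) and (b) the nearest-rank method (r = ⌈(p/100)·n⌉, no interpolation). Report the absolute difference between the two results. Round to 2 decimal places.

Sorted: 985, 1538, 2025, 2088, 2268, 2442, 2449, 2544, 2637, 3307.
n = 10.
(a) r = 8.25; between ranks 8 (2544) and 9 (2637): 2567.25.
(b) the nearest-rank method: rank 8 → 2544.
|2567.25 − 2544| = 23.25.

23.25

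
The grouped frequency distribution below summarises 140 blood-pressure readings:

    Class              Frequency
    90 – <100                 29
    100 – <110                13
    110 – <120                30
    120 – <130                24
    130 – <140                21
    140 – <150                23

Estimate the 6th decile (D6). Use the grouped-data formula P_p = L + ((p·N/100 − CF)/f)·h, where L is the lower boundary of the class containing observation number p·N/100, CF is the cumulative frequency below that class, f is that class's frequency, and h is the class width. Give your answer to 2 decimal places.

125.00

N = 140; target position k = 60/100 · 140 = 84.
Cumulative frequencies: 29, 42, 72, 96, 117, 140.
Observation 84 falls in the class 120 – <130.
L = 120, CF = 72, f = 24, h = 10.
P60 = 120 + ((84 − 72)/24)·10 = 120 + 5 = 125.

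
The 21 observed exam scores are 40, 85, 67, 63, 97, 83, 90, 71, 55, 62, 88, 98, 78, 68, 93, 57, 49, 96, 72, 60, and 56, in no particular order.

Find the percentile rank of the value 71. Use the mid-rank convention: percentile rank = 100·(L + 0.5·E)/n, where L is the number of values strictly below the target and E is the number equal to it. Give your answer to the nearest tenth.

50.0

Sorted: 40, 49, 55, 56, 57, 60, 62, 63, 67, 68, 71, 72, 78, 83, 85, 88, 90, 93, 96, 97, 98.
Count below 71: L = 10; count equal: E = 1; n = 21.
Percentile rank = 100·(10 + 0.5·1)/21 = 100·10.5/21 = 50.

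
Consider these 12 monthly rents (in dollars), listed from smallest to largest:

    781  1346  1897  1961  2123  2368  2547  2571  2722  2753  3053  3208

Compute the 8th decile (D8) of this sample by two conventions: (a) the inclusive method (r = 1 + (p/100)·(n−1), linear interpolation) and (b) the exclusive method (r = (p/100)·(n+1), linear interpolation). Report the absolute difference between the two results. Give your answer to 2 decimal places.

n = 12.
(a) r = 9.8; between ranks 9 (2722) and 10 (2753): 2746.8.
(b) r = 10.4; between ranks 10 (2753) and 11 (3053): 2873.
|2746.8 − 2873| = 126.2.

126.20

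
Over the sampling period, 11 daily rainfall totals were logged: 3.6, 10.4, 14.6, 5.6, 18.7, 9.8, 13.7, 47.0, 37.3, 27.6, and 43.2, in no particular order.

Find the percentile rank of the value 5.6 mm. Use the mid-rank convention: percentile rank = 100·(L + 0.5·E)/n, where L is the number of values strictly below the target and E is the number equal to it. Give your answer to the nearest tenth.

Sorted: 3.6, 5.6, 9.8, 10.4, 13.7, 14.6, 18.7, 27.6, 37.3, 43.2, 47.0.
Count below 5.6: L = 1; count equal: E = 1; n = 11.
Percentile rank = 100·(1 + 0.5·1)/11 = 100·1.5/11 = 13.64.

13.6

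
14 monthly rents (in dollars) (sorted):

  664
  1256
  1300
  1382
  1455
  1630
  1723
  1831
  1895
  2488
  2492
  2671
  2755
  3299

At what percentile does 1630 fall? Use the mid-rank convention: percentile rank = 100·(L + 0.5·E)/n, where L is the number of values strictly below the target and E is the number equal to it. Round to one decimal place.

39.3

Count below 1630: L = 5; count equal: E = 1; n = 14.
Percentile rank = 100·(5 + 0.5·1)/14 = 100·5.5/14 = 39.29.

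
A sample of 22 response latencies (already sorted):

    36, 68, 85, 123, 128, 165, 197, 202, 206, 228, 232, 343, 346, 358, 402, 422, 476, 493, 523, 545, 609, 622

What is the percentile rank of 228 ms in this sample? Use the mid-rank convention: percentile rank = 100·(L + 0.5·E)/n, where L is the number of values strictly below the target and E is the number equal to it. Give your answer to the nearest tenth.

Count below 228: L = 9; count equal: E = 1; n = 22.
Percentile rank = 100·(9 + 0.5·1)/22 = 100·9.5/22 = 43.18.

43.2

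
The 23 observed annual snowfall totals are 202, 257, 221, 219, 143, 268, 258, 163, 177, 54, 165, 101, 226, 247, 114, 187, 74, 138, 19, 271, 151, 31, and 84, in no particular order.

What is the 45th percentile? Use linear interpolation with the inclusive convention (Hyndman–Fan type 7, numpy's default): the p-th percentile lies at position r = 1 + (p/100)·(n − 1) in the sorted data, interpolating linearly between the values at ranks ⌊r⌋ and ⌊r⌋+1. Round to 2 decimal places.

Sorted: 19, 31, 54, 74, 84, 101, 114, 138, 143, 151, 163, 165, 177, 187, 202, 219, 221, 226, 247, 257, 258, 268, 271.
n = 23.
r = 1 + (45/100)·(23 − 1) = 1 + 9.9 = 10.9.
Rank 10 is 151 and rank 11 is 163.
Interpolate: 151 + 0.9·(163 − 151) = 151 + 0.9·12 = 161.8.

161.80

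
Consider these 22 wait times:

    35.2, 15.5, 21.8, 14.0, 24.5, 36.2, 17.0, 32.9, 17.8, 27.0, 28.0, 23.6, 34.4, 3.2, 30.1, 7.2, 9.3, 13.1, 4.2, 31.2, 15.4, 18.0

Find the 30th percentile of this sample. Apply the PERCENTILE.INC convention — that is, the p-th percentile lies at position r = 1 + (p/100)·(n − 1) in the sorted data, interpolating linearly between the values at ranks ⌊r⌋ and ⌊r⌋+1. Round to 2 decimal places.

15.43

Sorted: 3.2, 4.2, 7.2, 9.3, 13.1, 14.0, 15.4, 15.5, 17.0, 17.8, 18.0, 21.8, 23.6, 24.5, 27.0, 28.0, 30.1, 31.2, 32.9, 34.4, 35.2, 36.2.
n = 22.
r = 1 + (30/100)·(22 − 1) = 1 + 6.3 = 7.3.
Rank 7 is 15.4 and rank 8 is 15.5.
Interpolate: 15.4 + 0.3·(15.5 − 15.4) = 15.4 + 0.3·0.1 = 15.43.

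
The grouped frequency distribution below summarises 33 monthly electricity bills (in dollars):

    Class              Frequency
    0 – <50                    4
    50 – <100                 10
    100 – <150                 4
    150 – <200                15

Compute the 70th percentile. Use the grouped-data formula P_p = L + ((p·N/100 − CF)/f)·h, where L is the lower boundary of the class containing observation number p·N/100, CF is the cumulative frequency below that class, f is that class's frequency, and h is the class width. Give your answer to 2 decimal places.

N = 33; target position k = 70/100 · 33 = 23.1.
Cumulative frequencies: 4, 14, 18, 33.
Observation 23.1 falls in the class 150 – <200.
L = 150, CF = 18, f = 15, h = 50.
P70 = 150 + ((23.1 − 18)/15)·50 = 150 + 17 = 167.

167.00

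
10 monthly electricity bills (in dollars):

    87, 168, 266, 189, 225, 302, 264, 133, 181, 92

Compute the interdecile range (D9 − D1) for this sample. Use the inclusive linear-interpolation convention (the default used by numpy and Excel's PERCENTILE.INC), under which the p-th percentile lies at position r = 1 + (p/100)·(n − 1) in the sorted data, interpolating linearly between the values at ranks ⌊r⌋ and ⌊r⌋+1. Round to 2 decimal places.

178.10

Sorted: 87, 92, 133, 168, 181, 189, 225, 264, 266, 302.
n = 10.
P10: r = 1.9; ranks 1–2 are 87, 92; interpolating gives 91.5.
P90: r = 9.1; ranks 9–10 are 266, 302; interpolating gives 269.6.
Difference: 269.6 − 91.5 = 178.1.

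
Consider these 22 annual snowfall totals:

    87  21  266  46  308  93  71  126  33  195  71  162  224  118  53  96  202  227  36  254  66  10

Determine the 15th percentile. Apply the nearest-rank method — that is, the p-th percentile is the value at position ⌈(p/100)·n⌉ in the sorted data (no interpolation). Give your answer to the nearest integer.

Sorted: 10, 21, 33, 36, 46, 53, 66, 71, 71, 87, 93, 96, 118, 126, 162, 195, 202, 224, 227, 254, 266, 308.
n = 22.
Position = ⌈15/100 · 22⌉ = ⌈3.3⌉ = 4.
The value at rank 4 is 36.

36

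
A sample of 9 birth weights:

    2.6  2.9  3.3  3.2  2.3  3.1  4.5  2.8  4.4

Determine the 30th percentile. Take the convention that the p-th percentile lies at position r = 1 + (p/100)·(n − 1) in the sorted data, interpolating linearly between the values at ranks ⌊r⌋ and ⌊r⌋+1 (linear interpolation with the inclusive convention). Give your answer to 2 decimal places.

Sorted: 2.3, 2.6, 2.8, 2.9, 3.1, 3.2, 3.3, 4.4, 4.5.
n = 9.
r = 1 + (30/100)·(9 − 1) = 1 + 2.4 = 3.4.
Rank 3 is 2.8 and rank 4 is 2.9.
Interpolate: 2.8 + 0.4·(2.9 − 2.8) = 2.8 + 0.4·0.1 = 2.84.

2.84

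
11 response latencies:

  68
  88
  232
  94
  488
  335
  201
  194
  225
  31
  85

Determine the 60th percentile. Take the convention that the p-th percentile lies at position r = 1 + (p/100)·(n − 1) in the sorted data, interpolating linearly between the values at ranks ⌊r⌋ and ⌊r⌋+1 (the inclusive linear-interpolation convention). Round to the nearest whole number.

201

Sorted: 31, 68, 85, 88, 94, 194, 201, 225, 232, 335, 488.
n = 11.
r = 1 + (60/100)·(11 − 1) = 1 + 6 = 7.
r is an integer, so P60 is the value at rank 7: 201.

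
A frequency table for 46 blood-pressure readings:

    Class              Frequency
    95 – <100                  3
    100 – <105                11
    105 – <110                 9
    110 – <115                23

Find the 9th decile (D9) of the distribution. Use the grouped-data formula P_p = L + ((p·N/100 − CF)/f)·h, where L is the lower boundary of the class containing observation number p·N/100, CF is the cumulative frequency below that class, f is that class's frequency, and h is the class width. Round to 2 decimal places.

N = 46; target position k = 90/100 · 46 = 41.4.
Cumulative frequencies: 3, 14, 23, 46.
Observation 41.4 falls in the class 110 – <115.
L = 110, CF = 23, f = 23, h = 5.
P90 = 110 + ((41.4 − 23)/23)·5 = 110 + 4 = 114.

114.00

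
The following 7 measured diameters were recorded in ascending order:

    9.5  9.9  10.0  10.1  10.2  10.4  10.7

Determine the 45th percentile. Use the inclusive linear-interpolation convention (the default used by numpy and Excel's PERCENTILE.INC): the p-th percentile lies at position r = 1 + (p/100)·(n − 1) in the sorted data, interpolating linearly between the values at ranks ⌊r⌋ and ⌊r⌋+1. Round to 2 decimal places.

10.07

n = 7.
r = 1 + (45/100)·(7 − 1) = 1 + 2.7 = 3.7.
Rank 3 is 10.0 and rank 4 is 10.1.
Interpolate: 10.0 + 0.7·(10.1 − 10.0) = 10.0 + 0.7·0.1 = 10.07.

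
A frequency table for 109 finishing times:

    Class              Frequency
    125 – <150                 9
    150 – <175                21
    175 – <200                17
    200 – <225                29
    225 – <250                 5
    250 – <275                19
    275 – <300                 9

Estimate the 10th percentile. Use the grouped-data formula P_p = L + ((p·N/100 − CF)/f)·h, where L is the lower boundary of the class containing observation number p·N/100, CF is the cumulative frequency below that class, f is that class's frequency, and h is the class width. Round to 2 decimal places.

N = 109; target position k = 10/100 · 109 = 10.9.
Cumulative frequencies: 9, 30, 47, 76, 81, 100, 109.
Observation 10.9 falls in the class 150 – <175.
L = 150, CF = 9, f = 21, h = 25.
P10 = 150 + ((10.9 − 9)/21)·25 = 150 + 2.2619 = 152.262.

152.26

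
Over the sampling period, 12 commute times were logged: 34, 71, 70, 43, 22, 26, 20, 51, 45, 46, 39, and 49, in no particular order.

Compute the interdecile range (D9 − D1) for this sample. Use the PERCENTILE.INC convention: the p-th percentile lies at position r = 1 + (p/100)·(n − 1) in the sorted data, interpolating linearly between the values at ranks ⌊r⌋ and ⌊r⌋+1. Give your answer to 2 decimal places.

45.70

Sorted: 20, 22, 26, 34, 39, 43, 45, 46, 49, 51, 70, 71.
n = 12.
P10: r = 2.1; ranks 2–3 are 22, 26; interpolating gives 22.4.
P90: r = 10.9; ranks 10–11 are 51, 70; interpolating gives 68.1.
Difference: 68.1 − 22.4 = 45.7.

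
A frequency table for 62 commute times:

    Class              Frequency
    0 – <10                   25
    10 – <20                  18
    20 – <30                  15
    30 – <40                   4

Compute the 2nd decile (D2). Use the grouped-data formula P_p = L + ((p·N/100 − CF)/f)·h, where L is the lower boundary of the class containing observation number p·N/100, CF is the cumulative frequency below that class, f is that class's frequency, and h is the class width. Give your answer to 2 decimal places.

4.96

N = 62; target position k = 20/100 · 62 = 12.4.
Cumulative frequencies: 25, 43, 58, 62.
Observation 12.4 falls in the class 0 – <10.
L = 0, CF = 0, f = 25, h = 10.
P20 = 0 + ((12.4 − 0)/25)·10 = 0 + 4.96 = 4.96.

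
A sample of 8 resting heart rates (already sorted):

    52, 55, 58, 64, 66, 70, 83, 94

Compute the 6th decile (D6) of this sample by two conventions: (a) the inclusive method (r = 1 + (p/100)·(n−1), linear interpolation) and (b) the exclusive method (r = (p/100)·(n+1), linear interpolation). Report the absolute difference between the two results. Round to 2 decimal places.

0.80

n = 8.
(a) r = 5.2; between ranks 5 (66) and 6 (70): 66.8.
(b) r = 5.4; between ranks 5 (66) and 6 (70): 67.6.
|66.8 − 67.6| = 0.8.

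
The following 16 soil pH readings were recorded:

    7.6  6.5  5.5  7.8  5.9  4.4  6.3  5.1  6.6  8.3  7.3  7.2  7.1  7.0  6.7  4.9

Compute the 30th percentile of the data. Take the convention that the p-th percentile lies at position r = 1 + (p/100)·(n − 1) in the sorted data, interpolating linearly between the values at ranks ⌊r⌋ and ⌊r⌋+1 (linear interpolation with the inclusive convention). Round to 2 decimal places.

6.10

Sorted: 4.4, 4.9, 5.1, 5.5, 5.9, 6.3, 6.5, 6.6, 6.7, 7.0, 7.1, 7.2, 7.3, 7.6, 7.8, 8.3.
n = 16.
r = 1 + (30/100)·(16 − 1) = 1 + 4.5 = 5.5.
Rank 5 is 5.9 and rank 6 is 6.3.
Interpolate: 5.9 + 0.5·(6.3 − 5.9) = 5.9 + 0.5·0.4 = 6.1.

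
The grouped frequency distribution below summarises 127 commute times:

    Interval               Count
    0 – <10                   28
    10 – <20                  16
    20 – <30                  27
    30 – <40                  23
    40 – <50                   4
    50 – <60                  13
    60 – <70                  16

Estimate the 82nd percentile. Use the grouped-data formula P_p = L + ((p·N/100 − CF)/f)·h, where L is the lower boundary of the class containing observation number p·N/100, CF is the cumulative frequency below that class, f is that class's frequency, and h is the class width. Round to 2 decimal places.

N = 127; target position k = 82/100 · 127 = 104.14.
Cumulative frequencies: 28, 44, 71, 94, 98, 111, 127.
Observation 104.14 falls in the class 50 – <60.
L = 50, CF = 98, f = 13, h = 10.
P82 = 50 + ((104.14 − 98)/13)·10 = 50 + 4.72308 = 54.7231.

54.72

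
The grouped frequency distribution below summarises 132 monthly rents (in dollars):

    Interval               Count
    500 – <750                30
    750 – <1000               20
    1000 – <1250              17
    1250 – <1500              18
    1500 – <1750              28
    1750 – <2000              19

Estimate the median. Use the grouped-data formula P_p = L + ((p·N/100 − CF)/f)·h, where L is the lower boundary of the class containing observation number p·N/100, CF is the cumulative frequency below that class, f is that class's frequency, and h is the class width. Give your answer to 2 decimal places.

N = 132; target position k = 50/100 · 132 = 66.
Cumulative frequencies: 30, 50, 67, 85, 113, 132.
Observation 66 falls in the class 1000 – <1250.
L = 1000, CF = 50, f = 17, h = 250.
P50 = 1000 + ((66 − 50)/17)·250 = 1000 + 235.294 = 1235.29.

1235.29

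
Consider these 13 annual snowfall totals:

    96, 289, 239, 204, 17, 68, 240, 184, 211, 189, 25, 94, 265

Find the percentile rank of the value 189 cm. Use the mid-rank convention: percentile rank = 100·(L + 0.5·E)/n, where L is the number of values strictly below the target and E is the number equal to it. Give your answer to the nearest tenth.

50.0

Sorted: 17, 25, 68, 94, 96, 184, 189, 204, 211, 239, 240, 265, 289.
Count below 189: L = 6; count equal: E = 1; n = 13.
Percentile rank = 100·(6 + 0.5·1)/13 = 100·6.5/13 = 50.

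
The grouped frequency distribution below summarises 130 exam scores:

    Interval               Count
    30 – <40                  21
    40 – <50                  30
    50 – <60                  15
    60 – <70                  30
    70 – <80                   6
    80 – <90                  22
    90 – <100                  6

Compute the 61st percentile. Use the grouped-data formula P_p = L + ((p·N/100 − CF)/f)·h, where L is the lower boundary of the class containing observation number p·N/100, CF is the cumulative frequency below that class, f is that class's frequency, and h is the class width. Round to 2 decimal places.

64.43

N = 130; target position k = 61/100 · 130 = 79.3.
Cumulative frequencies: 21, 51, 66, 96, 102, 124, 130.
Observation 79.3 falls in the class 60 – <70.
L = 60, CF = 66, f = 30, h = 10.
P61 = 60 + ((79.3 − 66)/30)·10 = 60 + 4.43333 = 64.4333.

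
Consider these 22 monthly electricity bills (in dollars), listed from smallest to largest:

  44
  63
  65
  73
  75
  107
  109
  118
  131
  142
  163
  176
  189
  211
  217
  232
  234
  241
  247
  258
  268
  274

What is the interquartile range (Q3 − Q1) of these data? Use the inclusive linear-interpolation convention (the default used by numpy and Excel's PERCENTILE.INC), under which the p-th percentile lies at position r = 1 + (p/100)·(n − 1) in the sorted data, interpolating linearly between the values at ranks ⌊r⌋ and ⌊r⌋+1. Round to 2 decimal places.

n = 22.
P25: r = 6.25; ranks 6–7 are 107, 109; interpolating gives 107.5.
P75: r = 16.75; ranks 16–17 are 232, 234; interpolating gives 233.5.
Difference: 233.5 − 107.5 = 126.

126.00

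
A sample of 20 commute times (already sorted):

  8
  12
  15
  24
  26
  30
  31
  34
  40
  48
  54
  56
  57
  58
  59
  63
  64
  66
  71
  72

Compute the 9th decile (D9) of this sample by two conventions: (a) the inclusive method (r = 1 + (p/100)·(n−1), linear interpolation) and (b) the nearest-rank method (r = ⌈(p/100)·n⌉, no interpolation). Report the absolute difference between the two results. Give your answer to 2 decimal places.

n = 20.
(a) r = 18.1; between ranks 18 (66) and 19 (71): 66.5.
(b) the nearest-rank method: rank 18 → 66.
|66.5 − 66| = 0.5.

0.50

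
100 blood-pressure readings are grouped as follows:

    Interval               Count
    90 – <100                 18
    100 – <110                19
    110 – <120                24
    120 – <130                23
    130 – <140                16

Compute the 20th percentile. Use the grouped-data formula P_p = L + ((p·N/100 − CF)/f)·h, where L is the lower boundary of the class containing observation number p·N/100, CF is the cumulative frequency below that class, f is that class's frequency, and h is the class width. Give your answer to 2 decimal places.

101.05

N = 100; target position k = 20/100 · 100 = 20.
Cumulative frequencies: 18, 37, 61, 84, 100.
Observation 20 falls in the class 100 – <110.
L = 100, CF = 18, f = 19, h = 10.
P20 = 100 + ((20 − 18)/19)·10 = 100 + 1.05263 = 101.053.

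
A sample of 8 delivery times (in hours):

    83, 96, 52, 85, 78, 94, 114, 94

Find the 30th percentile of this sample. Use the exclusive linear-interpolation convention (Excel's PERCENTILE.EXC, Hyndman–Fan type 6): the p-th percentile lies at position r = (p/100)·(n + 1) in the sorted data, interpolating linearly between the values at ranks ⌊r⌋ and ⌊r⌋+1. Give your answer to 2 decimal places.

Sorted: 52, 78, 83, 85, 94, 94, 96, 114.
n = 8.
r = (30/100)·(8 + 1) = 2.7.
Rank 2 is 78 and rank 3 is 83.
Interpolate: 78 + 0.7·(83 − 78) = 78 + 0.7·5 = 81.5.

81.50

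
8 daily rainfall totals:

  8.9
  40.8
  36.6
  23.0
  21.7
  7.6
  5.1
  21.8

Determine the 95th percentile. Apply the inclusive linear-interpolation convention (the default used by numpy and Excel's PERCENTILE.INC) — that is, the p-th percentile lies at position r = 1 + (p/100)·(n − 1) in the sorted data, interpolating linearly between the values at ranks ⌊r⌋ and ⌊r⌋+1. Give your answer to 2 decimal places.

39.33

Sorted: 5.1, 7.6, 8.9, 21.7, 21.8, 23.0, 36.6, 40.8.
n = 8.
r = 1 + (95/100)·(8 − 1) = 1 + 6.65 = 7.65.
Rank 7 is 36.6 and rank 8 is 40.8.
Interpolate: 36.6 + 0.65·(40.8 − 36.6) = 36.6 + 0.65·4.2 = 39.33.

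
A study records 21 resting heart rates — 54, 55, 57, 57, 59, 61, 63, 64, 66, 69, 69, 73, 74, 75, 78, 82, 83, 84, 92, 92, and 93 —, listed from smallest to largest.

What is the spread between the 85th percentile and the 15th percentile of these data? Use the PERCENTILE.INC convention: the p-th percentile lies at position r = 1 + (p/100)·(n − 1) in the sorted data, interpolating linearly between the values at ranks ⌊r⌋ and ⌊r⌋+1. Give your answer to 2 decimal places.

n = 21.
P15: r = 4 (integer) → 57.
P85: r = 18 (integer) → 84.
Difference: 84 − 57 = 27.

27.00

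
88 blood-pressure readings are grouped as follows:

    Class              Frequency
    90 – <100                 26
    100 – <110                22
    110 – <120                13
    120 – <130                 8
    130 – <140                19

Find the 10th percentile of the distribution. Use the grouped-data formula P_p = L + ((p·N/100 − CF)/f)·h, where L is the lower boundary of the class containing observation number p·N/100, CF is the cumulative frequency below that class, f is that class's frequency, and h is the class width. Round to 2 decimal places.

N = 88; target position k = 10/100 · 88 = 8.8.
Cumulative frequencies: 26, 48, 61, 69, 88.
Observation 8.8 falls in the class 90 – <100.
L = 90, CF = 0, f = 26, h = 10.
P10 = 90 + ((8.8 − 0)/26)·10 = 90 + 3.38462 = 93.3846.

93.38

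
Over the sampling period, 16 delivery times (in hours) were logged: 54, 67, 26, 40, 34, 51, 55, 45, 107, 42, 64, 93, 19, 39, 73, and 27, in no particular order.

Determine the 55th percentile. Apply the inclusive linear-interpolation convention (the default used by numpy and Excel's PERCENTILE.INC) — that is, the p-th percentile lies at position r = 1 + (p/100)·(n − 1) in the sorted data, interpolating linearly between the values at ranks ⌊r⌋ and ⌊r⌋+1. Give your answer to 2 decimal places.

51.75

Sorted: 19, 26, 27, 34, 39, 40, 42, 45, 51, 54, 55, 64, 67, 73, 93, 107.
n = 16.
r = 1 + (55/100)·(16 − 1) = 1 + 8.25 = 9.25.
Rank 9 is 51 and rank 10 is 54.
Interpolate: 51 + 0.25·(54 − 51) = 51 + 0.25·3 = 51.75.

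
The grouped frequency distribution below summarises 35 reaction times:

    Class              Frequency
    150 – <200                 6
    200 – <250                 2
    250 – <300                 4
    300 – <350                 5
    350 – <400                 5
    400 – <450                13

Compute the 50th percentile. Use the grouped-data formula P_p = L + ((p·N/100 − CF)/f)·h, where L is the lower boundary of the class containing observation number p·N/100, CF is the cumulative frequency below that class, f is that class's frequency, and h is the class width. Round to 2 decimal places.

N = 35; target position k = 50/100 · 35 = 17.5.
Cumulative frequencies: 6, 8, 12, 17, 22, 35.
Observation 17.5 falls in the class 350 – <400.
L = 350, CF = 17, f = 5, h = 50.
P50 = 350 + ((17.5 − 17)/5)·50 = 350 + 5 = 355.

355.00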